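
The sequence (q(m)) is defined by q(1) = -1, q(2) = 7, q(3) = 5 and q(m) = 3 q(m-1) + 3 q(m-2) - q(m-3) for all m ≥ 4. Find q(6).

463

q(4) = 3*5 + 3*7 - (-1) = 37
q(5) = 3*37 + 3*5 - 7 = 119
q(6) = 3*119 + 3*37 - 5 = 463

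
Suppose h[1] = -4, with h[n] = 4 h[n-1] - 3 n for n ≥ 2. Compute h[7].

h[2] = 4*(-4) - 6 = -22
h[3] = 4*(-22) - 9 = -97
h[4] = 4*(-97) - 12 = -400
h[5] = 4*(-400) - 15 = -1615
h[6] = 4*(-1615) - 18 = -6478
h[7] = 4*(-6478) - 21 = -25933

-25933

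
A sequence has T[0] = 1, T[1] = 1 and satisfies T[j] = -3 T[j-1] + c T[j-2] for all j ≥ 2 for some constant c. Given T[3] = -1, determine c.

5

T[2] = -3 + c
T[3] = 9 - 2c
So 9 - 2c = -1, giving c = 5.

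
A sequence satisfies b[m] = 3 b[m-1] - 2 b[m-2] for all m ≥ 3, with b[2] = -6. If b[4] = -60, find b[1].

Let b[1] = y.
b[3] = -18 - 2y
b[4] = -42 - 6y
So -42 - 6y = -60, giving y = 3.

3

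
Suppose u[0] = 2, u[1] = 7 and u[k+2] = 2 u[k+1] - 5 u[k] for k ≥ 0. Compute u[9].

-4193

u[2] = 2(7) - 5(2) = 4
u[3] = 2(4) - 5(7) = -27
u[4] = 2(-27) - 5(4) = -74
u[5] = 2(-74) - 5(-27) = -13
u[6] = 2(-13) - 5(-74) = 344
u[7] = 2(344) - 5(-13) = 753
u[8] = 2(753) - 5(344) = -214
u[9] = 2(-214) - 5(753) = -4193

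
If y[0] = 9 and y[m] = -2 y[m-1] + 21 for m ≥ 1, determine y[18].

524295

The fixed point is 21/(1 + 2) = 7, so y[m] - 7 = -2(y[m-1] - 7).
Hence y[m] = 2·(-2)^m + 7.
y[18] = 2·(-2)^{18} + 7 = 2·262144 + 7 = 524295.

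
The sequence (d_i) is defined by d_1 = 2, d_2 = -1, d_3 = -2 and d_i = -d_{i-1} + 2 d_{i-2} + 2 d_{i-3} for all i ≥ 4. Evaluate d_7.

-26

d_4 = -(-2) + 2(-1) + 2(2) = 4
d_5 = -4 + 2(-2) + 2(-1) = -10
d_6 = -(-10) + 2(4) + 2(-2) = 14
d_7 = -14 + 2(-10) + 2(4) = -26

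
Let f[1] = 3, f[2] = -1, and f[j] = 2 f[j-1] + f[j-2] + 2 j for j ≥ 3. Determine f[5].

f[3] = 2(-1) + 3 + 6 = 7
f[4] = 2(7) + (-1) + 8 = 21
f[5] = 2(21) + 7 + 10 = 59

59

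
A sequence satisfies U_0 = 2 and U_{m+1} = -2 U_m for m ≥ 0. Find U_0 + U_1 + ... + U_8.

342

U_1 = -2*2 = -4
U_2 = -2*(-4) = 8
U_3 = -2*8 = -16
U_4 = -2*(-16) = 32
U_5 = -2*32 = -64
U_6 = -2*(-64) = 128
U_7 = -2*128 = -256
U_8 = -2*(-256) = 512
Sum = 2 + (-4) + 8 + (-16) + 32 + (-64) + 128 + (-256) + 512 = 342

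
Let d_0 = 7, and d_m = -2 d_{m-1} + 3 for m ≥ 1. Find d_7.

-767

d_1 = -2·7 + 3 = -11
d_2 = -2·(-11) + 3 = 25
d_3 = -2·25 + 3 = -47
d_4 = -2·(-47) + 3 = 97
d_5 = -2·97 + 3 = -191
d_6 = -2·(-191) + 3 = 385
d_7 = -2·385 + 3 = -767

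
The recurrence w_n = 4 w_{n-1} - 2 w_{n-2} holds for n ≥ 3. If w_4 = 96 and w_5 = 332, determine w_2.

Rearranging, w_{n-2} = (w_n - 4 w_{n-1}) / -2.
w_3 = (332 - 4(96)) / -2 = -52/-2 = 26
w_2 = (96 - 4(26)) / -2 = -8/-2 = 4

4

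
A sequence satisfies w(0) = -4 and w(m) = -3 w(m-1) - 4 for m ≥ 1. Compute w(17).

The fixed point is -4/(1 + 3) = -1, so w(m) + 1 = -3(w(m-1) + 1).
Hence w(m) = -3·(-3)^m - 1.
w(17) = -3·(-3)^{17} - 1 = -3·-129140163 - 1 = 387420488.

387420488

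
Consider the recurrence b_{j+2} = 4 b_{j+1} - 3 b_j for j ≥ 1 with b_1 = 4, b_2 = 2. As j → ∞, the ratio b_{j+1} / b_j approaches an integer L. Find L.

3

The characteristic equation is r^2 - 4r + 3 = 0, which factors as (r - 3)(r - 1) = 0.
So the roots are 3 and 1. Since |3| > |1| and the coefficient of 3^j is non-zero, the ratio tends to 3.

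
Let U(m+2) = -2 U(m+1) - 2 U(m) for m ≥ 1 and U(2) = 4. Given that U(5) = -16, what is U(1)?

4

Let U(1) = x.
U(3) = -8 - 2x
U(4) = 8 + 4x
U(5) = -4x
So -4x = -16, giving x = 4.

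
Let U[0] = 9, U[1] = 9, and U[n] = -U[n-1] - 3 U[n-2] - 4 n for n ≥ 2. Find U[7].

621

U[2] = -9 - 3(9) - 8 = -44
U[3] = -(-44) - 3(9) - 12 = 5
U[4] = -5 - 3(-44) - 16 = 111
U[5] = -111 - 3(5) - 20 = -146
U[6] = -(-146) - 3(111) - 24 = -211
U[7] = -(-211) - 3(-146) - 28 = 621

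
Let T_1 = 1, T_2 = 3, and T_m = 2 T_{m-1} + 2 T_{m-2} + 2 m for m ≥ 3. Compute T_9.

T_3 = 2(3) + 2(1) + 6 = 14
T_4 = 2(14) + 2(3) + 8 = 42
T_5 = 2(42) + 2(14) + 10 = 122
T_6 = 2(122) + 2(42) + 12 = 340
T_7 = 2(340) + 2(122) + 14 = 938
T_8 = 2(938) + 2(340) + 16 = 2572
T_9 = 2(2572) + 2(938) + 18 = 7038

7038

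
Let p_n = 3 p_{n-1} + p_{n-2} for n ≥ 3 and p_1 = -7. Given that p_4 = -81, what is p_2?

-6

Let p_2 = y.
p_3 = -7 + 3y
p_4 = -21 + 10y
So -21 + 10y = -81, giving y = -6.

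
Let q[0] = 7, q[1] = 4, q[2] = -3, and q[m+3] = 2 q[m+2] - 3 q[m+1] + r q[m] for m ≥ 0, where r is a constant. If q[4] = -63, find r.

q[3] = -18 + 7r
q[4] = -27 + 18r
So -27 + 18r = -63, giving r = -2.

-2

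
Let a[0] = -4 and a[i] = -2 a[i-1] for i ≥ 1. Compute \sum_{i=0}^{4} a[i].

-44

a[1] = -2(-4) = 8
a[2] = -2(8) = -16
a[3] = -2(-16) = 32
a[4] = -2(32) = -64
Sum = (-4) + 8 + (-16) + 32 + (-64) = -44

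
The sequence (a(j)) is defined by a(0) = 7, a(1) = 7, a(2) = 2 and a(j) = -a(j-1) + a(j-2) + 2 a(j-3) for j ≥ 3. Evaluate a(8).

a(3) = -2 + 7 + 2*7 = 19
a(4) = -19 + 2 + 2*7 = -3
a(5) = -(-3) + 19 + 2*2 = 26
a(6) = -26 + (-3) + 2*19 = 9
a(7) = -9 + 26 + 2*(-3) = 11
a(8) = -11 + 9 + 2*26 = 50

50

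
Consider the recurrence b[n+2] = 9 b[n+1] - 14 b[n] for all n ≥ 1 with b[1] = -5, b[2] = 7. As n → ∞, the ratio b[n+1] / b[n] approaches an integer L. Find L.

The characteristic equation is r^2 - 9r + 14 = 0, which factors as (r - 7)(r - 2) = 0.
So the roots are 7 and 2. Since |7| > |2| and the coefficient of 7^n is non-zero, the ratio tends to 7.

7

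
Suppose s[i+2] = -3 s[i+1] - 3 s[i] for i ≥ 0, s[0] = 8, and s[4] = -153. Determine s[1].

1

Let s[1] = w.
s[2] = -24 - 3w
s[3] = 72 + 6w
s[4] = -144 - 9w
So -144 - 9w = -153, giving w = 1.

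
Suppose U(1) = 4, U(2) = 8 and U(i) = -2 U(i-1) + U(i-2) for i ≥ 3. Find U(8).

1072

U(3) = -2·8 + 4 = -12
U(4) = -2·(-12) + 8 = 32
U(5) = -2·32 + (-12) = -76
U(6) = -2·(-76) + 32 = 184
U(7) = -2·184 + (-76) = -444
U(8) = -2·(-444) + 184 = 1072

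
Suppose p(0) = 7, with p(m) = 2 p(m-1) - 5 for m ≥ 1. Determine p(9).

1029

p(1) = 2(7) - 5 = 9
p(2) = 2(9) - 5 = 13
p(3) = 2(13) - 5 = 21
p(4) = 2(21) - 5 = 37
p(5) = 2(37) - 5 = 69
p(6) = 2(69) - 5 = 133
p(7) = 2(133) - 5 = 261
p(8) = 2(261) - 5 = 517
p(9) = 2(517) - 5 = 1029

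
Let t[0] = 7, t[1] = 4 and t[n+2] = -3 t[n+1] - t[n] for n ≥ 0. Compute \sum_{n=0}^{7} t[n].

t[2] = -3(4) - 7 = -19
t[3] = -3(-19) - 4 = 53
t[4] = -3(53) - (-19) = -140
t[5] = -3(-140) - 53 = 367
t[6] = -3(367) - (-140) = -961
t[7] = -3(-961) - 367 = 2516
Sum = 7 + 4 + (-19) + 53 + (-140) + 367 + (-961) + 2516 = 1827

1827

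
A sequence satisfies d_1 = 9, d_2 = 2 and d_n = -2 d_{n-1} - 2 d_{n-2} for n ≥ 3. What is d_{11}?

-352

d_3 = -2·2 - 2·9 = -22
d_4 = -2·(-22) - 2·2 = 40
d_5 = -2·40 - 2·(-22) = -36
d_6 = -2·(-36) - 2·40 = -8
d_7 = -2·(-8) - 2·(-36) = 88
d_8 = -2·88 - 2·(-8) = -160
d_9 = -2·(-160) - 2·88 = 144
d_{10} = -2·144 - 2·(-160) = 32
d_{11} = -2·32 - 2·144 = -352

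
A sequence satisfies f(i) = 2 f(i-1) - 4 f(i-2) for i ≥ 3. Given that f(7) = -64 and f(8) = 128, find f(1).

-1

Rearranging, f(i-2) = (f(i) - 2 f(i-1)) / -4.
f(6) = (128 - 2(-64)) / -4 = 256/-4 = -64
f(5) = (-64 - 2(-64)) / -4 = 64/-4 = -16
f(4) = (-64 - 2(-16)) / -4 = -32/-4 = 8
f(3) = (-16 - 2(8)) / -4 = -32/-4 = 8
f(2) = (8 - 2(8)) / -4 = -8/-4 = 2
f(1) = (8 - 2(2)) / -4 = 4/-4 = -1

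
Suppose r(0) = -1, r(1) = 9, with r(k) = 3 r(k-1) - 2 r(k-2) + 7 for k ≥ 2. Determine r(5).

r(2) = 3(9) - 2(-1) + 7 = 36
r(3) = 3(36) - 2(9) + 7 = 97
r(4) = 3(97) - 2(36) + 7 = 226
r(5) = 3(226) - 2(97) + 7 = 491

491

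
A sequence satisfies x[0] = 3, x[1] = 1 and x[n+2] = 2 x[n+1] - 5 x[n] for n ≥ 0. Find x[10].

x[2] = 2*1 - 5*3 = -13
x[3] = 2*(-13) - 5*1 = -31
x[4] = 2*(-31) - 5*(-13) = 3
x[5] = 2*3 - 5*(-31) = 161
x[6] = 2*161 - 5*3 = 307
x[7] = 2*307 - 5*161 = -191
x[8] = 2*(-191) - 5*307 = -1917
x[9] = 2*(-1917) - 5*(-191) = -2879
x[10] = 2*(-2879) - 5*(-1917) = 3827

3827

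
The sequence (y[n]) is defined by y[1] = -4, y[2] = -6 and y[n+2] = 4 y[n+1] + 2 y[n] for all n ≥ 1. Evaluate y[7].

y[3] = 4·(-6) + 2·(-4) = -32
y[4] = 4·(-32) + 2·(-6) = -140
y[5] = 4·(-140) + 2·(-32) = -624
y[6] = 4·(-624) + 2·(-140) = -2776
y[7] = 4·(-2776) + 2·(-624) = -12352

-12352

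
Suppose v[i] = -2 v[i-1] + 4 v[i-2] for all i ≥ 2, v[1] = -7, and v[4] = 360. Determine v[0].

6

Let v[0] = y.
v[2] = 14 + 4y
v[3] = -56 - 8y
v[4] = 168 + 32y
So 168 + 32y = 360, giving y = 6.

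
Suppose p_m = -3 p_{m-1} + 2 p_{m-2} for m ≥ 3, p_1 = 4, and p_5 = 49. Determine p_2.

1

Let p_2 = x.
p_3 = 8 - 3x
p_4 = -24 + 11x
p_5 = 88 - 39x
So 88 - 39x = 49, giving x = 1.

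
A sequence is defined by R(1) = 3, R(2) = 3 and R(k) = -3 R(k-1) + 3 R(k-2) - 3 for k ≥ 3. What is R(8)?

R(3) = -3(3) + 3(3) - 3 = -3
R(4) = -3(-3) + 3(3) - 3 = 15
R(5) = -3(15) + 3(-3) - 3 = -57
R(6) = -3(-57) + 3(15) - 3 = 213
R(7) = -3(213) + 3(-57) - 3 = -813
R(8) = -3(-813) + 3(213) - 3 = 3075

3075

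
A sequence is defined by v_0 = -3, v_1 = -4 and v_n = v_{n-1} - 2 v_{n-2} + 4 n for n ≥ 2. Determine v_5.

v_2 = (-4) - 2·(-3) + 8 = 10
v_3 = 10 - 2·(-4) + 12 = 30
v_4 = 30 - 2·10 + 16 = 26
v_5 = 26 - 2·30 + 20 = -14

-14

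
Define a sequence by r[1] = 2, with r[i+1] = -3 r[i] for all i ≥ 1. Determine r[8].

-4374

r[2] = -3*2 = -6
r[3] = -3*(-6) = 18
r[4] = -3*18 = -54
r[5] = -3*(-54) = 162
r[6] = -3*162 = -486
r[7] = -3*(-486) = 1458
r[8] = -3*1458 = -4374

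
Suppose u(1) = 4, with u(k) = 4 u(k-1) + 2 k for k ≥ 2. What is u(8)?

91016

u(2) = 4(4) + 4 = 20
u(3) = 4(20) + 6 = 86
u(4) = 4(86) + 8 = 352
u(5) = 4(352) + 10 = 1418
u(6) = 4(1418) + 12 = 5684
u(7) = 4(5684) + 14 = 22750
u(8) = 4(22750) + 16 = 91016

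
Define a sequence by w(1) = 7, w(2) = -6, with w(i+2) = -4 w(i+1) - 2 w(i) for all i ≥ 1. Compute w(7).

w(3) = -4*(-6) - 2*7 = 10
w(4) = -4*10 - 2*(-6) = -28
w(5) = -4*(-28) - 2*10 = 92
w(6) = -4*92 - 2*(-28) = -312
w(7) = -4*(-312) - 2*92 = 1064

1064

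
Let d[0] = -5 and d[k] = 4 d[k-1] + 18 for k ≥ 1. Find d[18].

68719476730

The fixed point is 18/(1 - 4) = -6, so d[k] + 6 = 4(d[k-1] + 6).
Hence d[k] = 1·4^k - 6.
d[18] = 1·4^{18} - 6 = 1·68719476736 - 6 = 68719476730.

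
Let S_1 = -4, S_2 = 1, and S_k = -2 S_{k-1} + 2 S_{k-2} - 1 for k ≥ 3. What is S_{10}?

10271

S_3 = -2*1 + 2*(-4) - 1 = -11
S_4 = -2*(-11) + 2*1 - 1 = 23
S_5 = -2*23 + 2*(-11) - 1 = -69
S_6 = -2*(-69) + 2*23 - 1 = 183
S_7 = -2*183 + 2*(-69) - 1 = -505
S_8 = -2*(-505) + 2*183 - 1 = 1375
S_9 = -2*1375 + 2*(-505) - 1 = -3761
S_{10} = -2*(-3761) + 2*1375 - 1 = 10271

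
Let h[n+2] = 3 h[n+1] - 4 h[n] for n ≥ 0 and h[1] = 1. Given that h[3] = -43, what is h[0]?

4

Let h[0] = z.
h[2] = 3 - 4z
h[3] = 5 - 12z
So 5 - 12z = -43, giving z = 4.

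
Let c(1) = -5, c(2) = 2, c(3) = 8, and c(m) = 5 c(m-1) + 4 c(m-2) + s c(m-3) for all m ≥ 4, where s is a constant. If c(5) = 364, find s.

-4

c(4) = 48 - 5s
c(5) = 272 - 23s
So 272 - 23s = 364, giving s = -4.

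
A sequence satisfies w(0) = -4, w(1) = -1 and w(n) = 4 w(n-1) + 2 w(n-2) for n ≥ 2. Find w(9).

w(2) = 4*(-1) + 2*(-4) = -12
w(3) = 4*(-12) + 2*(-1) = -50
w(4) = 4*(-50) + 2*(-12) = -224
w(5) = 4*(-224) + 2*(-50) = -996
w(6) = 4*(-996) + 2*(-224) = -4432
w(7) = 4*(-4432) + 2*(-996) = -19720
w(8) = 4*(-19720) + 2*(-4432) = -87744
w(9) = 4*(-87744) + 2*(-19720) = -390416

-390416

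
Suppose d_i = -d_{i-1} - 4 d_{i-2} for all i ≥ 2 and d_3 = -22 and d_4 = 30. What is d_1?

6

Rearranging, d_{i-2} = (d_i + d_{i-1}) / -4.
d_2 = (30 + (-22)) / -4 = 8/-4 = -2
d_1 = (-22 + (-2)) / -4 = -24/-4 = 6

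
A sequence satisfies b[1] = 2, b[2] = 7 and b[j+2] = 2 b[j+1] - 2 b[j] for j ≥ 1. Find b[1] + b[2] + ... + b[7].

-51

b[3] = 2*7 - 2*2 = 10
b[4] = 2*10 - 2*7 = 6
b[5] = 2*6 - 2*10 = -8
b[6] = 2*(-8) - 2*6 = -28
b[7] = 2*(-28) - 2*(-8) = -40
Sum = 2 + 7 + 10 + 6 + (-8) + (-28) + (-40) = -51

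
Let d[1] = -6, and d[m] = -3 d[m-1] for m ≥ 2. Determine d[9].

-39366

d[2] = -3*(-6) = 18
d[3] = -3*18 = -54
d[4] = -3*(-54) = 162
d[5] = -3*162 = -486
d[6] = -3*(-486) = 1458
d[7] = -3*1458 = -4374
d[8] = -3*(-4374) = 13122
d[9] = -3*13122 = -39366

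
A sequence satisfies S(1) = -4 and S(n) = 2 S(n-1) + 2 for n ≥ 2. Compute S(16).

The fixed point is 2/(1 - 2) = -2, so S(n) + 2 = 2(S(n-1) + 2).
Hence S(n) = -2·2^{n-1} - 2.
S(16) = -2·2^{15} - 2 = -2·32768 - 2 = -65538.

-65538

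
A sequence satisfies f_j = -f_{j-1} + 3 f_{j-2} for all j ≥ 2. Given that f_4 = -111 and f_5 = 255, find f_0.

-4

Rearranging, f_{j-2} = (f_j + f_{j-1}) / 3.
f_3 = (255 + (-111)) / 3 = 144/3 = 48
f_2 = (-111 + 48) / 3 = -63/3 = -21
f_1 = (48 + (-21)) / 3 = 27/3 = 9
f_0 = (-21 + 9) / 3 = -12/3 = -4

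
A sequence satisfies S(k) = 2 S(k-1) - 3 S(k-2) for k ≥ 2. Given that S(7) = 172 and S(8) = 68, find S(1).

Rearranging, S(k-2) = (S(k) - 2 S(k-1)) / -3.
S(6) = (68 - 2*172) / -3 = -276/-3 = 92
S(5) = (172 - 2*92) / -3 = -12/-3 = 4
S(4) = (92 - 2*4) / -3 = 84/-3 = -28
S(3) = (4 - 2*(-28)) / -3 = 60/-3 = -20
S(2) = (-28 - 2*(-20)) / -3 = 12/-3 = -4
S(1) = (-20 - 2*(-4)) / -3 = -12/-3 = 4

4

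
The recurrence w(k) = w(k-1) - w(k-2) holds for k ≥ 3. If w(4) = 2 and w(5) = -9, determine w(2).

9

Rearranging, w(k-2) = -(w(k) - w(k-1)).
w(3) = -(-9 - 2) = 11
w(2) = -(2 - 11) = 9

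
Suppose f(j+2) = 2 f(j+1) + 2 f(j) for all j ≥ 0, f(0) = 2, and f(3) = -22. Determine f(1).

-5

Let f(1) = w.
f(2) = 4 + 2w
f(3) = 8 + 6w
So 8 + 6w = -22, giving w = -5.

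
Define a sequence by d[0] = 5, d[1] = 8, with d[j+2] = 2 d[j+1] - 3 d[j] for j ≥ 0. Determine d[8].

253

d[2] = 2(8) - 3(5) = 1
d[3] = 2(1) - 3(8) = -22
d[4] = 2(-22) - 3(1) = -47
d[5] = 2(-47) - 3(-22) = -28
d[6] = 2(-28) - 3(-47) = 85
d[7] = 2(85) - 3(-28) = 254
d[8] = 2(254) - 3(85) = 253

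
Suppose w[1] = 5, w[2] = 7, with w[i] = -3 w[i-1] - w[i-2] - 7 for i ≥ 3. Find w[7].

w[3] = -3(7) - 5 - 7 = -33
w[4] = -3(-33) - 7 - 7 = 85
w[5] = -3(85) - (-33) - 7 = -229
w[6] = -3(-229) - 85 - 7 = 595
w[7] = -3(595) - (-229) - 7 = -1563

-1563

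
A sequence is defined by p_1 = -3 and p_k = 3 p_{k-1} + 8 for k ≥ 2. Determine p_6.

p_2 = 3*(-3) + 8 = -1
p_3 = 3*(-1) + 8 = 5
p_4 = 3*5 + 8 = 23
p_5 = 3*23 + 8 = 77
p_6 = 3*77 + 8 = 239

239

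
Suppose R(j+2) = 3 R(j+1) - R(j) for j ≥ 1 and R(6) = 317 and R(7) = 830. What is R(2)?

5

Rearranging, R(j-2) = -(R(j) - 3 R(j-1)).
R(5) = -(830 - 3·317) = 121
R(4) = -(317 - 3·121) = 46
R(3) = -(121 - 3·46) = 17
R(2) = -(46 - 3·17) = 5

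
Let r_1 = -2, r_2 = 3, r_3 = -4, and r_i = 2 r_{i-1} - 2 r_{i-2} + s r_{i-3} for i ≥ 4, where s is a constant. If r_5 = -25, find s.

5

r_4 = -14 - 2s
r_5 = -20 - s
So -20 - s = -25, giving s = 5.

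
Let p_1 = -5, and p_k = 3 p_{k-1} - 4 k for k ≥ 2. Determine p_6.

p_2 = 3·(-5) - 8 = -23
p_3 = 3·(-23) - 12 = -81
p_4 = 3·(-81) - 16 = -259
p_5 = 3·(-259) - 20 = -797
p_6 = 3·(-797) - 24 = -2415

-2415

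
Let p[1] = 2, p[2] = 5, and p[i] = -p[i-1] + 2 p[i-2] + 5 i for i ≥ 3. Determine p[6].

p[3] = -5 + 2*2 + 15 = 14
p[4] = -14 + 2*5 + 20 = 16
p[5] = -16 + 2*14 + 25 = 37
p[6] = -37 + 2*16 + 30 = 25

25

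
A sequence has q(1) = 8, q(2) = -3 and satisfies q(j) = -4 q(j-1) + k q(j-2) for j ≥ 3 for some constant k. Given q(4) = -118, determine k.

2

q(3) = 12 + 8k
q(4) = -48 - 35k
So -48 - 35k = -118, giving k = 2.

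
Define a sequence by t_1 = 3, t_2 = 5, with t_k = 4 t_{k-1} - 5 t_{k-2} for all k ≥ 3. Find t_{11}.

2405

t_3 = 4*5 - 5*3 = 5
t_4 = 4*5 - 5*5 = -5
t_5 = 4*(-5) - 5*5 = -45
t_6 = 4*(-45) - 5*(-5) = -155
t_7 = 4*(-155) - 5*(-45) = -395
t_8 = 4*(-395) - 5*(-155) = -805
t_9 = 4*(-805) - 5*(-395) = -1245
t_{10} = 4*(-1245) - 5*(-805) = -955
t_{11} = 4*(-955) - 5*(-1245) = 2405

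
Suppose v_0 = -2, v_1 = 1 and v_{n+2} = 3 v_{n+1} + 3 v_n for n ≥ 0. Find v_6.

v_2 = 3*1 + 3*(-2) = -3
v_3 = 3*(-3) + 3*1 = -6
v_4 = 3*(-6) + 3*(-3) = -27
v_5 = 3*(-27) + 3*(-6) = -99
v_6 = 3*(-99) + 3*(-27) = -378

-378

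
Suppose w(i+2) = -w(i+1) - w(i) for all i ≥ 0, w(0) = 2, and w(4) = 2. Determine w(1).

2

Let w(1) = z.
w(2) = -2 - z
w(3) = 2
w(4) = z
So z = 2, giving z = 2.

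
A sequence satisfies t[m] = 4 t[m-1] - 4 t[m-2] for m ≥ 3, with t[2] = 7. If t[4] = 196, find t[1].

Let t[1] = y.
t[3] = 28 - 4y
t[4] = 84 - 16y
So 84 - 16y = 196, giving y = -7.

-7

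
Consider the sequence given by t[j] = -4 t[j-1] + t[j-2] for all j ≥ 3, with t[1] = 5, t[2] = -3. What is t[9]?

96917

t[3] = -4·(-3) + 5 = 17
t[4] = -4·17 + (-3) = -71
t[5] = -4·(-71) + 17 = 301
t[6] = -4·301 + (-71) = -1275
t[7] = -4·(-1275) + 301 = 5401
t[8] = -4·5401 + (-1275) = -22879
t[9] = -4·(-22879) + 5401 = 96917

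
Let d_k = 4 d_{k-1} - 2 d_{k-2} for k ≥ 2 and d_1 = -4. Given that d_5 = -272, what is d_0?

Let d_0 = y.
d_2 = -16 - 2y
d_3 = -56 - 8y
d_4 = -192 - 28y
d_5 = -656 - 96y
So -656 - 96y = -272, giving y = -4.

-4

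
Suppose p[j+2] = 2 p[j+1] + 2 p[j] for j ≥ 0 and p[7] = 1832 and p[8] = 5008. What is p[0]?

Rearranging, p[j-2] = (p[j] - 2 p[j-1]) / 2.
p[6] = (5008 - 2·1832) / 2 = 1344/2 = 672
p[5] = (1832 - 2·672) / 2 = 488/2 = 244
p[4] = (672 - 2·244) / 2 = 184/2 = 92
p[3] = (244 - 2·92) / 2 = 60/2 = 30
p[2] = (92 - 2·30) / 2 = 32/2 = 16
p[1] = (30 - 2·16) / 2 = -2/2 = -1
p[0] = (16 - 2·(-1)) / 2 = 18/2 = 9

9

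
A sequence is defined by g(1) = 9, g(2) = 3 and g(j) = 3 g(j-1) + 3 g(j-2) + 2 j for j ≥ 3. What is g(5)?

g(3) = 3·3 + 3·9 + 6 = 42
g(4) = 3·42 + 3·3 + 8 = 143
g(5) = 3·143 + 3·42 + 10 = 565

565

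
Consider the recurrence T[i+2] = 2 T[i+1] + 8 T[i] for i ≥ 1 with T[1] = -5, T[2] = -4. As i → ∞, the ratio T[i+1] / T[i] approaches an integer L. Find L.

4

The characteristic equation is r^2 - 2r - 8 = 0, which factors as (r - 4)(r + 2) = 0.
So the roots are 4 and -2. Since |4| > |-2| and the coefficient of 4^i is non-zero, the ratio tends to 4.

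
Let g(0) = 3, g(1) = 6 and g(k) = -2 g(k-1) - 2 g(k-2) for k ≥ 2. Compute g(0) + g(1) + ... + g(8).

3

g(2) = -2*6 - 2*3 = -18
g(3) = -2*(-18) - 2*6 = 24
g(4) = -2*24 - 2*(-18) = -12
g(5) = -2*(-12) - 2*24 = -24
g(6) = -2*(-24) - 2*(-12) = 72
g(7) = -2*72 - 2*(-24) = -96
g(8) = -2*(-96) - 2*72 = 48
Sum = 3 + 6 + (-18) + 24 + (-12) + (-24) + 72 + (-96) + 48 = 3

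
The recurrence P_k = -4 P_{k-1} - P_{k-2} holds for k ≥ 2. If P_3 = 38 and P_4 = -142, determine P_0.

2

Rearranging, P_{k-2} = -(P_k + 4 P_{k-1}).
P_2 = -(-142 + 4·38) = -10
P_1 = -(38 + 4·(-10)) = 2
P_0 = -(-10 + 4·2) = 2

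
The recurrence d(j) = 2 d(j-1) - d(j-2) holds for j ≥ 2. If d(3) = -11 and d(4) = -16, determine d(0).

4

Rearranging, d(j-2) = -(d(j) - 2 d(j-1)).
d(2) = -(-16 - 2*(-11)) = -6
d(1) = -(-11 - 2*(-6)) = -1
d(0) = -(-6 - 2*(-1)) = 4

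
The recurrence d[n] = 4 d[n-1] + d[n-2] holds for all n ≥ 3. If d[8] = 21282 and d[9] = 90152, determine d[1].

Rearranging, d[n-2] = d[n] - 4 d[n-1].
d[7] = 90152 - 4·21282 = 5024
d[6] = 21282 - 4·5024 = 1186
d[5] = 5024 - 4·1186 = 280
d[4] = 1186 - 4·280 = 66
d[3] = 280 - 4·66 = 16
d[2] = 66 - 4·16 = 2
d[1] = 16 - 4·2 = 8

8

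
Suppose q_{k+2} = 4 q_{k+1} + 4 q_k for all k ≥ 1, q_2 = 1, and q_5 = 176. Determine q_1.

1

Let q_1 = w.
q_3 = 4 + 4w
q_4 = 20 + 16w
q_5 = 96 + 80w
So 96 + 80w = 176, giving w = 1.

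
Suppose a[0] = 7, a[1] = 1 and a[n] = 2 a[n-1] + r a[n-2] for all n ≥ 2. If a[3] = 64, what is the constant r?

a[2] = 2 + 7r
a[3] = 4 + 15r
So 4 + 15r = 64, giving r = 4.

4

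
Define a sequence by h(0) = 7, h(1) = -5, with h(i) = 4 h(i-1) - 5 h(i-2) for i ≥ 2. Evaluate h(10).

57545

h(2) = 4(-5) - 5(7) = -55
h(3) = 4(-55) - 5(-5) = -195
h(4) = 4(-195) - 5(-55) = -505
h(5) = 4(-505) - 5(-195) = -1045
h(6) = 4(-1045) - 5(-505) = -1655
h(7) = 4(-1655) - 5(-1045) = -1395
h(8) = 4(-1395) - 5(-1655) = 2695
h(9) = 4(2695) - 5(-1395) = 17755
h(10) = 4(17755) - 5(2695) = 57545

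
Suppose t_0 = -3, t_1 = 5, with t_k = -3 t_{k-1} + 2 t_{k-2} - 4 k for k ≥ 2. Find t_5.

t_2 = -3·5 + 2·(-3) - 8 = -29
t_3 = -3·(-29) + 2·5 - 12 = 85
t_4 = -3·85 + 2·(-29) - 16 = -329
t_5 = -3·(-329) + 2·85 - 20 = 1137

1137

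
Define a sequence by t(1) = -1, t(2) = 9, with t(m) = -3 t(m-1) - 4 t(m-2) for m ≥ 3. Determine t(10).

t(3) = -3(9) - 4(-1) = -23
t(4) = -3(-23) - 4(9) = 33
t(5) = -3(33) - 4(-23) = -7
t(6) = -3(-7) - 4(33) = -111
t(7) = -3(-111) - 4(-7) = 361
t(8) = -3(361) - 4(-111) = -639
t(9) = -3(-639) - 4(361) = 473
t(10) = -3(473) - 4(-639) = 1137

1137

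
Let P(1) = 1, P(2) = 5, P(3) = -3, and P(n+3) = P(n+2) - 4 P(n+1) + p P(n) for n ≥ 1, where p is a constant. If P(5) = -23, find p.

-2

P(4) = -23 + p
P(5) = -11 + 6p
So -11 + 6p = -23, giving p = -2.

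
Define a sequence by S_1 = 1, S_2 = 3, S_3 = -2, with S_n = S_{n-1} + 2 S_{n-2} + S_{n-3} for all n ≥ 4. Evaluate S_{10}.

S_4 = (-2) + 2(3) + 1 = 5
S_5 = 5 + 2(-2) + 3 = 4
S_6 = 4 + 2(5) + (-2) = 12
S_7 = 12 + 2(4) + 5 = 25
S_8 = 25 + 2(12) + 4 = 53
S_9 = 53 + 2(25) + 12 = 115
S_{10} = 115 + 2(53) + 25 = 246

246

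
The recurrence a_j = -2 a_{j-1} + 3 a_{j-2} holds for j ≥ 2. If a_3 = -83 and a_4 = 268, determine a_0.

8

Rearranging, a_{j-2} = (a_j + 2 a_{j-1}) / 3.
a_2 = (268 + 2*(-83)) / 3 = 102/3 = 34
a_1 = (-83 + 2*34) / 3 = -15/3 = -5
a_0 = (34 + 2*(-5)) / 3 = 24/3 = 8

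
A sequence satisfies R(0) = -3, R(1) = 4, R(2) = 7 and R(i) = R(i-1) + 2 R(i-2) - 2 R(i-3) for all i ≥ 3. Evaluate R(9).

R(3) = 7 + 2·4 - 2·(-3) = 21
R(4) = 21 + 2·7 - 2·4 = 27
R(5) = 27 + 2·21 - 2·7 = 55
R(6) = 55 + 2·27 - 2·21 = 67
R(7) = 67 + 2·55 - 2·27 = 123
R(8) = 123 + 2·67 - 2·55 = 147
R(9) = 147 + 2·123 - 2·67 = 259

259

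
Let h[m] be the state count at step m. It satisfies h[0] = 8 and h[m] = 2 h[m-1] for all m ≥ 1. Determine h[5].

256

h[1] = 2·8 = 16
h[2] = 2·16 = 32
h[3] = 2·32 = 64
h[4] = 2·64 = 128
h[5] = 2·128 = 256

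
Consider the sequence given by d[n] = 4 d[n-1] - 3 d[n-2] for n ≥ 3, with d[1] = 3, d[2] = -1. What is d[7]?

-1453

d[3] = 4*(-1) - 3*3 = -13
d[4] = 4*(-13) - 3*(-1) = -49
d[5] = 4*(-49) - 3*(-13) = -157
d[6] = 4*(-157) - 3*(-49) = -481
d[7] = 4*(-481) - 3*(-157) = -1453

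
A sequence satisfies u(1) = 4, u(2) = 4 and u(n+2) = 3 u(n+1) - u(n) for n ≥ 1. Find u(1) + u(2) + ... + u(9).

3952

u(3) = 3*4 - 4 = 8
u(4) = 3*8 - 4 = 20
u(5) = 3*20 - 8 = 52
u(6) = 3*52 - 20 = 136
u(7) = 3*136 - 52 = 356
u(8) = 3*356 - 136 = 932
u(9) = 3*932 - 356 = 2440
Sum = 4 + 4 + 8 + 20 + 52 + 136 + 356 + 932 + 2440 = 3952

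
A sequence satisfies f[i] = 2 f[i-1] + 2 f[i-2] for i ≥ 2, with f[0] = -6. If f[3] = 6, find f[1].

Let f[1] = z.
f[2] = -12 + 2z
f[3] = -24 + 6z
So -24 + 6z = 6, giving z = 5.

5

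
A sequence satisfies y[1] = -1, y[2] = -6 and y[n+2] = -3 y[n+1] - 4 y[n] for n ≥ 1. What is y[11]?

y[3] = -3·(-6) - 4·(-1) = 22
y[4] = -3·22 - 4·(-6) = -42
y[5] = -3·(-42) - 4·22 = 38
y[6] = -3·38 - 4·(-42) = 54
y[7] = -3·54 - 4·38 = -314
y[8] = -3·(-314) - 4·54 = 726
y[9] = -3·726 - 4·(-314) = -922
y[10] = -3·(-922) - 4·726 = -138
y[11] = -3·(-138) - 4·(-922) = 4102

4102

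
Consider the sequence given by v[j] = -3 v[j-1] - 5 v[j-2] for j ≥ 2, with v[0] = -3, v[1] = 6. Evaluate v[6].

-3

v[2] = -3*6 - 5*(-3) = -3
v[3] = -3*(-3) - 5*6 = -21
v[4] = -3*(-21) - 5*(-3) = 78
v[5] = -3*78 - 5*(-21) = -129
v[6] = -3*(-129) - 5*78 = -3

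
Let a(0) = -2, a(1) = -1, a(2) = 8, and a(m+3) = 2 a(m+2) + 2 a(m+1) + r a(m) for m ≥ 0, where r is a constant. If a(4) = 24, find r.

a(3) = 14 - 2r
a(4) = 44 - 5r
So 44 - 5r = 24, giving r = 4.

4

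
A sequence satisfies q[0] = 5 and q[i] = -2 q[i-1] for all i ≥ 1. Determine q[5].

-160

q[1] = -2*5 = -10
q[2] = -2*(-10) = 20
q[3] = -2*20 = -40
q[4] = -2*(-40) = 80
q[5] = -2*80 = -160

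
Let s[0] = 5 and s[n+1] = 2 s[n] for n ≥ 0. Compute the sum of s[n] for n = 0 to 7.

s[1] = 2*5 = 10
s[2] = 2*10 = 20
s[3] = 2*20 = 40
s[4] = 2*40 = 80
s[5] = 2*80 = 160
s[6] = 2*160 = 320
s[7] = 2*320 = 640
Sum = 5 + 10 + 20 + 40 + 80 + 160 + 320 + 640 = 1275

1275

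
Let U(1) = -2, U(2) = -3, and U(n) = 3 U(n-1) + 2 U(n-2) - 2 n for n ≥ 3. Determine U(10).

-151397

U(3) = 3(-3) + 2(-2) - 6 = -19
U(4) = 3(-19) + 2(-3) - 8 = -71
U(5) = 3(-71) + 2(-19) - 10 = -261
U(6) = 3(-261) + 2(-71) - 12 = -937
U(7) = 3(-937) + 2(-261) - 14 = -3347
U(8) = 3(-3347) + 2(-937) - 16 = -11931
U(9) = 3(-11931) + 2(-3347) - 18 = -42505
U(10) = 3(-42505) + 2(-11931) - 20 = -151397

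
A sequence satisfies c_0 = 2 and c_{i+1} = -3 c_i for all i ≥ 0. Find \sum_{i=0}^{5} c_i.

-364

c_1 = -3·2 = -6
c_2 = -3·(-6) = 18
c_3 = -3·18 = -54
c_4 = -3·(-54) = 162
c_5 = -3·162 = -486
Sum = 2 + (-6) + 18 + (-54) + 162 + (-486) = -364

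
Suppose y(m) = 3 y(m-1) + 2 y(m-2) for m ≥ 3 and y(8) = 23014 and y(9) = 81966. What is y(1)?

Rearranging, y(m-2) = (y(m) - 3 y(m-1)) / 2.
y(7) = (81966 - 3·23014) / 2 = 12924/2 = 6462
y(6) = (23014 - 3·6462) / 2 = 3628/2 = 1814
y(5) = (6462 - 3·1814) / 2 = 1020/2 = 510
y(4) = (1814 - 3·510) / 2 = 284/2 = 142
y(3) = (510 - 3·142) / 2 = 84/2 = 42
y(2) = (142 - 3·42) / 2 = 16/2 = 8
y(1) = (42 - 3·8) / 2 = 18/2 = 9

9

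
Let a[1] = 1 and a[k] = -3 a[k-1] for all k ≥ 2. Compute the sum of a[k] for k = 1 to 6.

a[2] = -3·1 = -3
a[3] = -3·(-3) = 9
a[4] = -3·9 = -27
a[5] = -3·(-27) = 81
a[6] = -3·81 = -243
Sum = 1 + (-3) + 9 + (-27) + 81 + (-243) = -182

-182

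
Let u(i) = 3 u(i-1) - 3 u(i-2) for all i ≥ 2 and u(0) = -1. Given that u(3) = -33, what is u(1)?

Let u(1) = x.
u(2) = 3 + 3x
u(3) = 9 + 6x
So 9 + 6x = -33, giving x = -7.

-7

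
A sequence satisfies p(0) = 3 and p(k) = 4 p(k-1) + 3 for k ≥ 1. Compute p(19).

The fixed point is 3/(1 - 4) = -1, so p(k) + 1 = 4(p(k-1) + 1).
Hence p(k) = 4·4^k - 1.
p(19) = 4·4^{19} - 1 = 4·274877906944 - 1 = 1099511627775.

1099511627775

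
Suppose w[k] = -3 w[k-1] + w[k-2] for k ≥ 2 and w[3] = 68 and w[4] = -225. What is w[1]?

5

Rearranging, w[k-2] = w[k] + 3 w[k-1].
w[2] = -225 + 3*68 = -21
w[1] = 68 + 3*(-21) = 5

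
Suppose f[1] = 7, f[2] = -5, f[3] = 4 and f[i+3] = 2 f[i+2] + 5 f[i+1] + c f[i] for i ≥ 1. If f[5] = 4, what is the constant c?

2

f[4] = -17 + 7c
f[5] = -14 + 9c
So -14 + 9c = 4, giving c = 2.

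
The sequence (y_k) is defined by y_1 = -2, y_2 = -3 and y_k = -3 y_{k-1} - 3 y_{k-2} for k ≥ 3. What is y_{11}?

y_3 = -3(-3) - 3(-2) = 15
y_4 = -3(15) - 3(-3) = -36
y_5 = -3(-36) - 3(15) = 63
y_6 = -3(63) - 3(-36) = -81
y_7 = -3(-81) - 3(63) = 54
y_8 = -3(54) - 3(-81) = 81
y_9 = -3(81) - 3(54) = -405
y_{10} = -3(-405) - 3(81) = 972
y_{11} = -3(972) - 3(-405) = -1701

-1701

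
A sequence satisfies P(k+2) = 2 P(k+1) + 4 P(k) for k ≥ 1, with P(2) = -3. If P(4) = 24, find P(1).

Let P(1) = x.
P(3) = -6 + 4x
P(4) = -24 + 8x
So -24 + 8x = 24, giving x = 6.

6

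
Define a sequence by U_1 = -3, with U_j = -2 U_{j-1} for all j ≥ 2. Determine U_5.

-48

U_2 = -2*(-3) = 6
U_3 = -2*6 = -12
U_4 = -2*(-12) = 24
U_5 = -2*24 = -48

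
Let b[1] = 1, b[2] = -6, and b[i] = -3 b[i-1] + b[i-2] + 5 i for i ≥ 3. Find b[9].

37396

b[3] = -3(-6) + 1 + 15 = 34
b[4] = -3(34) + (-6) + 20 = -88
b[5] = -3(-88) + 34 + 25 = 323
b[6] = -3(323) + (-88) + 30 = -1027
b[7] = -3(-1027) + 323 + 35 = 3439
b[8] = -3(3439) + (-1027) + 40 = -11304
b[9] = -3(-11304) + 3439 + 45 = 37396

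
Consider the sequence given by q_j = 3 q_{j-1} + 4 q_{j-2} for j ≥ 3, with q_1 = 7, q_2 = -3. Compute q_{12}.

q_3 = 3*(-3) + 4*7 = 19
q_4 = 3*19 + 4*(-3) = 45
q_5 = 3*45 + 4*19 = 211
q_6 = 3*211 + 4*45 = 813
q_7 = 3*813 + 4*211 = 3283
q_8 = 3*3283 + 4*813 = 13101
q_9 = 3*13101 + 4*3283 = 52435
q_{10} = 3*52435 + 4*13101 = 209709
q_{11} = 3*209709 + 4*52435 = 838867
q_{12} = 3*838867 + 4*209709 = 3355437

3355437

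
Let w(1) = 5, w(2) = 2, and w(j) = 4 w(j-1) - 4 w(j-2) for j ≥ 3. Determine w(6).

-480

w(3) = 4·2 - 4·5 = -12
w(4) = 4·(-12) - 4·2 = -56
w(5) = 4·(-56) - 4·(-12) = -176
w(6) = 4·(-176) - 4·(-56) = -480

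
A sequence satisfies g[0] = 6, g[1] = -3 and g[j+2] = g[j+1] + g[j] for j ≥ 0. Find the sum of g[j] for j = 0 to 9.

g[2] = (-3) + 6 = 3
g[3] = 3 + (-3) = 0
g[4] = 0 + 3 = 3
g[5] = 3 + 0 = 3
g[6] = 3 + 3 = 6
g[7] = 6 + 3 = 9
g[8] = 9 + 6 = 15
g[9] = 15 + 9 = 24
Sum = 6 + (-3) + 3 + 0 + 3 + 3 + 6 + 9 + 15 + 24 = 66

66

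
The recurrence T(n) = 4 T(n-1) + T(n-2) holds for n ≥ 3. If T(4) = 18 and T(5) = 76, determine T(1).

Rearranging, T(n-2) = T(n) - 4 T(n-1).
T(3) = 76 - 4(18) = 4
T(2) = 18 - 4(4) = 2
T(1) = 4 - 4(2) = -4

-4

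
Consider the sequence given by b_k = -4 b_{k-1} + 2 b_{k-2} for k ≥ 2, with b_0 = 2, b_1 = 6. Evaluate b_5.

1816

b_2 = -4·6 + 2·2 = -20
b_3 = -4·(-20) + 2·6 = 92
b_4 = -4·92 + 2·(-20) = -408
b_5 = -4·(-408) + 2·92 = 1816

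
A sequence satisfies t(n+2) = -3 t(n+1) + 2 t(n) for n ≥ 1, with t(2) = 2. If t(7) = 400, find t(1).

Let t(1) = y.
t(3) = -6 + 2y
t(4) = 22 - 6y
t(5) = -78 + 22y
t(6) = 278 - 78y
t(7) = -990 + 278y
So -990 + 278y = 400, giving y = 5.

5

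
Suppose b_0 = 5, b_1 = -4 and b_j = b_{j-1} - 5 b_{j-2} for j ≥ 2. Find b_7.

b_2 = (-4) - 5(5) = -29
b_3 = (-29) - 5(-4) = -9
b_4 = (-9) - 5(-29) = 136
b_5 = 136 - 5(-9) = 181
b_6 = 181 - 5(136) = -499
b_7 = (-499) - 5(181) = -1404

-1404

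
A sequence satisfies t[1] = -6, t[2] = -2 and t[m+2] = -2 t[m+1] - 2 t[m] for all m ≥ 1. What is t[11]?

t[3] = -2(-2) - 2(-6) = 16
t[4] = -2(16) - 2(-2) = -28
t[5] = -2(-28) - 2(16) = 24
t[6] = -2(24) - 2(-28) = 8
t[7] = -2(8) - 2(24) = -64
t[8] = -2(-64) - 2(8) = 112
t[9] = -2(112) - 2(-64) = -96
t[10] = -2(-96) - 2(112) = -32
t[11] = -2(-32) - 2(-96) = 256

256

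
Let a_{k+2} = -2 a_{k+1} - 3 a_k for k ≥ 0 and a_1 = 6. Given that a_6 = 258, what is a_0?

6

Let a_0 = x.
a_2 = -12 - 3x
a_3 = 6 + 6x
a_4 = 24 - 3x
a_5 = -66 - 12x
a_6 = 60 + 33x
So 60 + 33x = 258, giving x = 6.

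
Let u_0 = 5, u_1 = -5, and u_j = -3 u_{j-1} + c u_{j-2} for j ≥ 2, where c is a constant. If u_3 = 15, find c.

-3

u_2 = 15 + 5c
u_3 = -45 - 20c
So -45 - 20c = 15, giving c = -3.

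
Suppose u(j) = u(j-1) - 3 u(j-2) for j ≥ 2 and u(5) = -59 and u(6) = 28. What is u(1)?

Rearranging, u(j-2) = (u(j) - u(j-1)) / -3.
u(4) = (28 - (-59)) / -3 = 87/-3 = -29
u(3) = (-59 - (-29)) / -3 = -30/-3 = 10
u(2) = (-29 - 10) / -3 = -39/-3 = 13
u(1) = (10 - 13) / -3 = -3/-3 = 1

1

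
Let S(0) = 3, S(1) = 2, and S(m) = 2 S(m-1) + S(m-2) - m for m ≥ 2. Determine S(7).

S(2) = 2*2 + 3 - 2 = 5
S(3) = 2*5 + 2 - 3 = 9
S(4) = 2*9 + 5 - 4 = 19
S(5) = 2*19 + 9 - 5 = 42
S(6) = 2*42 + 19 - 6 = 97
S(7) = 2*97 + 42 - 7 = 229

229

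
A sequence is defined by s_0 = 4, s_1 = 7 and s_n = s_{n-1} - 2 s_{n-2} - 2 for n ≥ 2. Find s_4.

s_2 = 7 - 2·4 - 2 = -3
s_3 = (-3) - 2·7 - 2 = -19
s_4 = (-19) - 2·(-3) - 2 = -15

-15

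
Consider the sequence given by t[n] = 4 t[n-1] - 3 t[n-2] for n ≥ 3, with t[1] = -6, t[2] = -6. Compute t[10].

t[3] = 4·(-6) - 3·(-6) = -6
t[4] = 4·(-6) - 3·(-6) = -6
t[5] = 4·(-6) - 3·(-6) = -6
t[6] = 4·(-6) - 3·(-6) = -6
t[7] = 4·(-6) - 3·(-6) = -6
t[8] = 4·(-6) - 3·(-6) = -6
t[9] = 4·(-6) - 3·(-6) = -6
t[10] = 4·(-6) - 3·(-6) = -6

-6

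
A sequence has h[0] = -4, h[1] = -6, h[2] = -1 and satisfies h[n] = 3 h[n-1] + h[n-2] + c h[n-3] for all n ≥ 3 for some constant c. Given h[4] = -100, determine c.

4

h[3] = -9 - 4c
h[4] = -28 - 18c
So -28 - 18c = -100, giving c = 4.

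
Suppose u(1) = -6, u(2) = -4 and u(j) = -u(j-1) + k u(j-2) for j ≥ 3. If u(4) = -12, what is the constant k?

-4

u(3) = 4 - 6k
u(4) = -4 + 2k
So -4 + 2k = -12, giving k = -4.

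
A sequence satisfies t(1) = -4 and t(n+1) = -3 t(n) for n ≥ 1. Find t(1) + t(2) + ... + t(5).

t(2) = -3(-4) = 12
t(3) = -3(12) = -36
t(4) = -3(-36) = 108
t(5) = -3(108) = -324
Sum = (-4) + 12 + (-36) + 108 + (-324) = -244

-244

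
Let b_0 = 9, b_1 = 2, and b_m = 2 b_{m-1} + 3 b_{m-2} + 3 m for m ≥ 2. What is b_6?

b_2 = 2(2) + 3(9) + 6 = 37
b_3 = 2(37) + 3(2) + 9 = 89
b_4 = 2(89) + 3(37) + 12 = 301
b_5 = 2(301) + 3(89) + 15 = 884
b_6 = 2(884) + 3(301) + 18 = 2689

2689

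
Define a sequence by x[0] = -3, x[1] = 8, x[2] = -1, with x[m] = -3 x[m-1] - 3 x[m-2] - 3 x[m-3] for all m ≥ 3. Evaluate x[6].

9

x[3] = -3·(-1) - 3·8 - 3·(-3) = -12
x[4] = -3·(-12) - 3·(-1) - 3·8 = 15
x[5] = -3·15 - 3·(-12) - 3·(-1) = -6
x[6] = -3·(-6) - 3·15 - 3·(-12) = 9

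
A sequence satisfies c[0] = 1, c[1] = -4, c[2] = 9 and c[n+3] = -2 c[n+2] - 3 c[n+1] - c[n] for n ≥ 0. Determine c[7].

-29

c[3] = -2(9) - 3(-4) - 1 = -7
c[4] = -2(-7) - 3(9) - (-4) = -9
c[5] = -2(-9) - 3(-7) - 9 = 30
c[6] = -2(30) - 3(-9) - (-7) = -26
c[7] = -2(-26) - 3(30) - (-9) = -29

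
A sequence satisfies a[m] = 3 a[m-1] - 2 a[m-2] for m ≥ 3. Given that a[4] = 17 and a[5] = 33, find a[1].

Rearranging, a[m-2] = (a[m] - 3 a[m-1]) / -2.
a[3] = (33 - 3*17) / -2 = -18/-2 = 9
a[2] = (17 - 3*9) / -2 = -10/-2 = 5
a[1] = (9 - 3*5) / -2 = -6/-2 = 3

3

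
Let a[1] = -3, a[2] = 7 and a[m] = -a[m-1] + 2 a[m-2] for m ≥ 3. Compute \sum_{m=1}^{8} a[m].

a[3] = -7 + 2*(-3) = -13
a[4] = -(-13) + 2*7 = 27
a[5] = -27 + 2*(-13) = -53
a[6] = -(-53) + 2*27 = 107
a[7] = -107 + 2*(-53) = -213
a[8] = -(-213) + 2*107 = 427
Sum = (-3) + 7 + (-13) + 27 + (-53) + 107 + (-213) + 427 = 286

286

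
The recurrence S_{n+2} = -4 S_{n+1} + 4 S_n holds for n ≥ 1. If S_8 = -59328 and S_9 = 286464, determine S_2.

-3

Rearranging, S_{n-2} = (S_n + 4 S_{n-1}) / 4.
S_7 = (286464 + 4·(-59328)) / 4 = 49152/4 = 12288
S_6 = (-59328 + 4·12288) / 4 = -10176/4 = -2544
S_5 = (12288 + 4·(-2544)) / 4 = 2112/4 = 528
S_4 = (-2544 + 4·528) / 4 = -432/4 = -108
S_3 = (528 + 4·(-108)) / 4 = 96/4 = 24
S_2 = (-108 + 4·24) / 4 = -12/4 = -3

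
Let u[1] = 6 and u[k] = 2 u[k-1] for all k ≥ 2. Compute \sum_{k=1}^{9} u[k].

u[2] = 2·6 = 12
u[3] = 2·12 = 24
u[4] = 2·24 = 48
u[5] = 2·48 = 96
u[6] = 2·96 = 192
u[7] = 2·192 = 384
u[8] = 2·384 = 768
u[9] = 2·768 = 1536
Sum = 6 + 12 + 24 + 48 + 96 + 192 + 384 + 768 + 1536 = 3066

3066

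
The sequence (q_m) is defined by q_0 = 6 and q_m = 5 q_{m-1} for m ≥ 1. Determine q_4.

q_1 = 5(6) = 30
q_2 = 5(30) = 150
q_3 = 5(150) = 750
q_4 = 5(750) = 3750

3750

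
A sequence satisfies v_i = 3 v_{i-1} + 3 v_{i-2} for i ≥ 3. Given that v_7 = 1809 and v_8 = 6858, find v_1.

Rearranging, v_{i-2} = (v_i - 3 v_{i-1}) / 3.
v_6 = (6858 - 3·1809) / 3 = 1431/3 = 477
v_5 = (1809 - 3·477) / 3 = 378/3 = 126
v_4 = (477 - 3·126) / 3 = 99/3 = 33
v_3 = (126 - 3·33) / 3 = 27/3 = 9
v_2 = (33 - 3·9) / 3 = 6/3 = 2
v_1 = (9 - 3·2) / 3 = 3/3 = 1

1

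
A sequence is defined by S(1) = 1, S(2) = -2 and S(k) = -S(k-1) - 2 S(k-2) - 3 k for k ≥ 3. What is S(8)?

23

S(3) = -(-2) - 2*1 - 9 = -9
S(4) = -(-9) - 2*(-2) - 12 = 1
S(5) = -1 - 2*(-9) - 15 = 2
S(6) = -2 - 2*1 - 18 = -22
S(7) = -(-22) - 2*2 - 21 = -3
S(8) = -(-3) - 2*(-22) - 24 = 23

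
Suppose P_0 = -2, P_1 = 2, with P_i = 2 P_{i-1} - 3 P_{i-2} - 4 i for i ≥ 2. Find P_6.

P_2 = 2*2 - 3*(-2) - 8 = 2
P_3 = 2*2 - 3*2 - 12 = -14
P_4 = 2*(-14) - 3*2 - 16 = -50
P_5 = 2*(-50) - 3*(-14) - 20 = -78
P_6 = 2*(-78) - 3*(-50) - 24 = -30

-30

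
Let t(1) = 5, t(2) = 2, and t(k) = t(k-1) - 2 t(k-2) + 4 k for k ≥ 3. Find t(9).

t(3) = 2 - 2*5 + 12 = 4
t(4) = 4 - 2*2 + 16 = 16
t(5) = 16 - 2*4 + 20 = 28
t(6) = 28 - 2*16 + 24 = 20
t(7) = 20 - 2*28 + 28 = -8
t(8) = (-8) - 2*20 + 32 = -16
t(9) = (-16) - 2*(-8) + 36 = 36

36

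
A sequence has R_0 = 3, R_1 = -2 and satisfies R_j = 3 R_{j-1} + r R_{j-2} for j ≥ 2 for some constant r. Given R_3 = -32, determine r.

-2

R_2 = -6 + 3r
R_3 = -18 + 7r
So -18 + 7r = -32, giving r = -2.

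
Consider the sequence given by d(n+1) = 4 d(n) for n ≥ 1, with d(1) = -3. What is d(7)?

-12288

d(2) = 4·(-3) = -12
d(3) = 4·(-12) = -48
d(4) = 4·(-48) = -192
d(5) = 4·(-192) = -768
d(6) = 4·(-768) = -3072
d(7) = 4·(-3072) = -12288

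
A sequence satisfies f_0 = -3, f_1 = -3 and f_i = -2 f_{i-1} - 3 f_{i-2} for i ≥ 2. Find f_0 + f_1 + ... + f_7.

f_2 = -2·(-3) - 3·(-3) = 15
f_3 = -2·15 - 3·(-3) = -21
f_4 = -2·(-21) - 3·15 = -3
f_5 = -2·(-3) - 3·(-21) = 69
f_6 = -2·69 - 3·(-3) = -129
f_7 = -2·(-129) - 3·69 = 51
Sum = (-3) + (-3) + 15 + (-21) + (-3) + 69 + (-129) + 51 = -24

-24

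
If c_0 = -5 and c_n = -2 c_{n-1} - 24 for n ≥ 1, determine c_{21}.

-6291464

The fixed point is -24/(1 + 2) = -8, so c_n + 8 = -2(c_{n-1} + 8).
Hence c_n = 3·(-2)^n - 8.
c_{21} = 3·(-2)^{21} - 8 = 3·-2097152 - 8 = -6291464.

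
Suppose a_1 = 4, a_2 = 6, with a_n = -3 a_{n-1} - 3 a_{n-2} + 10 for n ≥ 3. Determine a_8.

a_3 = -3*6 - 3*4 + 10 = -20
a_4 = -3*(-20) - 3*6 + 10 = 52
a_5 = -3*52 - 3*(-20) + 10 = -86
a_6 = -3*(-86) - 3*52 + 10 = 112
a_7 = -3*112 - 3*(-86) + 10 = -68
a_8 = -3*(-68) - 3*112 + 10 = -122

-122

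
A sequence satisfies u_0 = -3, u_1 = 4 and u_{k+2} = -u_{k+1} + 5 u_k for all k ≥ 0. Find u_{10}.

u_2 = -4 + 5(-3) = -19
u_3 = -(-19) + 5(4) = 39
u_4 = -39 + 5(-19) = -134
u_5 = -(-134) + 5(39) = 329
u_6 = -329 + 5(-134) = -999
u_7 = -(-999) + 5(329) = 2644
u_8 = -2644 + 5(-999) = -7639
u_9 = -(-7639) + 5(2644) = 20859
u_{10} = -20859 + 5(-7639) = -59054

-59054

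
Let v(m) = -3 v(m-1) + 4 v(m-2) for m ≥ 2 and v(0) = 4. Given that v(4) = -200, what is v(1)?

8

Let v(1) = z.
v(2) = 16 - 3z
v(3) = -48 + 13z
v(4) = 208 - 51z
So 208 - 51z = -200, giving z = 8.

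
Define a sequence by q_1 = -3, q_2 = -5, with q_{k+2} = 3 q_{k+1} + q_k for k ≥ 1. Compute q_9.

-23202

q_3 = 3(-5) + (-3) = -18
q_4 = 3(-18) + (-5) = -59
q_5 = 3(-59) + (-18) = -195
q_6 = 3(-195) + (-59) = -644
q_7 = 3(-644) + (-195) = -2127
q_8 = 3(-2127) + (-644) = -7025
q_9 = 3(-7025) + (-2127) = -23202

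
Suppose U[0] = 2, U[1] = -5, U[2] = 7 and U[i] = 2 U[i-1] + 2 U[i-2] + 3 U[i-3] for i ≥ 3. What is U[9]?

U[3] = 2*7 + 2*(-5) + 3*2 = 10
U[4] = 2*10 + 2*7 + 3*(-5) = 19
U[5] = 2*19 + 2*10 + 3*7 = 79
U[6] = 2*79 + 2*19 + 3*10 = 226
U[7] = 2*226 + 2*79 + 3*19 = 667
U[8] = 2*667 + 2*226 + 3*79 = 2023
U[9] = 2*2023 + 2*667 + 3*226 = 6058

6058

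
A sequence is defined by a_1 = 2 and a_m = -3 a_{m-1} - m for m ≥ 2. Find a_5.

196

a_2 = -3(2) - 2 = -8
a_3 = -3(-8) - 3 = 21
a_4 = -3(21) - 4 = -67
a_5 = -3(-67) - 5 = 196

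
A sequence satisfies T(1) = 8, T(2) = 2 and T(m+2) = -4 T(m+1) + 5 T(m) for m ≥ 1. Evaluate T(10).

T(3) = -4*2 + 5*8 = 32
T(4) = -4*32 + 5*2 = -118
T(5) = -4*(-118) + 5*32 = 632
T(6) = -4*632 + 5*(-118) = -3118
T(7) = -4*(-3118) + 5*632 = 15632
T(8) = -4*15632 + 5*(-3118) = -78118
T(9) = -4*(-78118) + 5*15632 = 390632
T(10) = -4*390632 + 5*(-78118) = -1953118

-1953118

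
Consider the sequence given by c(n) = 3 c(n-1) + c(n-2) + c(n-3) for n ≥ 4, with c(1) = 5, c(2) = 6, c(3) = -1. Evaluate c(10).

c(4) = 3·(-1) + 6 + 5 = 8
c(5) = 3·8 + (-1) + 6 = 29
c(6) = 3·29 + 8 + (-1) = 94
c(7) = 3·94 + 29 + 8 = 319
c(8) = 3·319 + 94 + 29 = 1080
c(9) = 3·1080 + 319 + 94 = 3653
c(10) = 3·3653 + 1080 + 319 = 12358

12358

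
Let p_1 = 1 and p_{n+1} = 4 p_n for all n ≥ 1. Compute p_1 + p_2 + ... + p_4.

p_2 = 4·1 = 4
p_3 = 4·4 = 16
p_4 = 4·16 = 64
Sum = 1 + 4 + 16 + 64 = 85

85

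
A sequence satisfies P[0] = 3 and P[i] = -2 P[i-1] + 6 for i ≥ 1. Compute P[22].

The fixed point is 6/(1 + 2) = 2, so P[i] - 2 = -2(P[i-1] - 2).
Hence P[i] = 1·(-2)^i + 2.
P[22] = 1·(-2)^{22} + 2 = 1·4194304 + 2 = 4194306.

4194306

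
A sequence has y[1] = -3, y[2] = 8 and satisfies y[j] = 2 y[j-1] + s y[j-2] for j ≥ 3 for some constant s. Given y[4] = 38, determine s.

y[3] = 16 - 3s
y[4] = 32 + 2s
So 32 + 2s = 38, giving s = 3.

3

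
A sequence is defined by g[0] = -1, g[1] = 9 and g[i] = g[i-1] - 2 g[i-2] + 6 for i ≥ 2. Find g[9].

-123

g[2] = 9 - 2·(-1) + 6 = 17
g[3] = 17 - 2·9 + 6 = 5
g[4] = 5 - 2·17 + 6 = -23
g[5] = (-23) - 2·5 + 6 = -27
g[6] = (-27) - 2·(-23) + 6 = 25
g[7] = 25 - 2·(-27) + 6 = 85
g[8] = 85 - 2·25 + 6 = 41
g[9] = 41 - 2·85 + 6 = -123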